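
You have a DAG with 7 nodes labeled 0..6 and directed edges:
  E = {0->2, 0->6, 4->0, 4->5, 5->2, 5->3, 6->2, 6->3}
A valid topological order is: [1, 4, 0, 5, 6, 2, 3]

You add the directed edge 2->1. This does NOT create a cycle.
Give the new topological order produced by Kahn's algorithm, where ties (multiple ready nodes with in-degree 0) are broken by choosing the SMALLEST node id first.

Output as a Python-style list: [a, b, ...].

Old toposort: [1, 4, 0, 5, 6, 2, 3]
Added edge: 2->1
Position of 2 (5) > position of 1 (0). Must reorder: 2 must now come before 1.
Run Kahn's algorithm (break ties by smallest node id):
  initial in-degrees: [1, 1, 3, 2, 0, 1, 1]
  ready (indeg=0): [4]
  pop 4: indeg[0]->0; indeg[5]->0 | ready=[0, 5] | order so far=[4]
  pop 0: indeg[2]->2; indeg[6]->0 | ready=[5, 6] | order so far=[4, 0]
  pop 5: indeg[2]->1; indeg[3]->1 | ready=[6] | order so far=[4, 0, 5]
  pop 6: indeg[2]->0; indeg[3]->0 | ready=[2, 3] | order so far=[4, 0, 5, 6]
  pop 2: indeg[1]->0 | ready=[1, 3] | order so far=[4, 0, 5, 6, 2]
  pop 1: no out-edges | ready=[3] | order so far=[4, 0, 5, 6, 2, 1]
  pop 3: no out-edges | ready=[] | order so far=[4, 0, 5, 6, 2, 1, 3]
  Result: [4, 0, 5, 6, 2, 1, 3]

Answer: [4, 0, 5, 6, 2, 1, 3]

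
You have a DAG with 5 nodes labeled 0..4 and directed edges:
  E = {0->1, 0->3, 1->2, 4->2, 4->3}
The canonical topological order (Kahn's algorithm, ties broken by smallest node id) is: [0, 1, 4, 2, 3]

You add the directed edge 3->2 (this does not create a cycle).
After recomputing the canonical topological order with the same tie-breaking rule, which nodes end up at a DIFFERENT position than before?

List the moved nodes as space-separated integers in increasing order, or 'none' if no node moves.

Old toposort: [0, 1, 4, 2, 3]
Added edge 3->2
Recompute Kahn (smallest-id tiebreak):
  initial in-degrees: [0, 1, 3, 2, 0]
  ready (indeg=0): [0, 4]
  pop 0: indeg[1]->0; indeg[3]->1 | ready=[1, 4] | order so far=[0]
  pop 1: indeg[2]->2 | ready=[4] | order so far=[0, 1]
  pop 4: indeg[2]->1; indeg[3]->0 | ready=[3] | order so far=[0, 1, 4]
  pop 3: indeg[2]->0 | ready=[2] | order so far=[0, 1, 4, 3]
  pop 2: no out-edges | ready=[] | order so far=[0, 1, 4, 3, 2]
New canonical toposort: [0, 1, 4, 3, 2]
Compare positions:
  Node 0: index 0 -> 0 (same)
  Node 1: index 1 -> 1 (same)
  Node 2: index 3 -> 4 (moved)
  Node 3: index 4 -> 3 (moved)
  Node 4: index 2 -> 2 (same)
Nodes that changed position: 2 3

Answer: 2 3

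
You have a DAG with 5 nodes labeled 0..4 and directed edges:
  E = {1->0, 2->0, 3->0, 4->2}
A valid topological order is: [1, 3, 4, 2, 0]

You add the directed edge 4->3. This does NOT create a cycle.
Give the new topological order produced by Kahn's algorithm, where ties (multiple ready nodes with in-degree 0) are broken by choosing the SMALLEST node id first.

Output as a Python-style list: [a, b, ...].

Answer: [1, 4, 2, 3, 0]

Derivation:
Old toposort: [1, 3, 4, 2, 0]
Added edge: 4->3
Position of 4 (2) > position of 3 (1). Must reorder: 4 must now come before 3.
Run Kahn's algorithm (break ties by smallest node id):
  initial in-degrees: [3, 0, 1, 1, 0]
  ready (indeg=0): [1, 4]
  pop 1: indeg[0]->2 | ready=[4] | order so far=[1]
  pop 4: indeg[2]->0; indeg[3]->0 | ready=[2, 3] | order so far=[1, 4]
  pop 2: indeg[0]->1 | ready=[3] | order so far=[1, 4, 2]
  pop 3: indeg[0]->0 | ready=[0] | order so far=[1, 4, 2, 3]
  pop 0: no out-edges | ready=[] | order so far=[1, 4, 2, 3, 0]
  Result: [1, 4, 2, 3, 0]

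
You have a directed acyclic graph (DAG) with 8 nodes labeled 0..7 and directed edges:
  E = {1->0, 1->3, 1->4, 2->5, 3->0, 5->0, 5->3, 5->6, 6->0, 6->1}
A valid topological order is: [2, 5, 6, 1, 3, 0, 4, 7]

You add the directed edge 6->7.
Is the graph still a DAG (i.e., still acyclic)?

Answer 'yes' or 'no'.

Given toposort: [2, 5, 6, 1, 3, 0, 4, 7]
Position of 6: index 2; position of 7: index 7
New edge 6->7: forward
Forward edge: respects the existing order. Still a DAG, same toposort still valid.
Still a DAG? yes

Answer: yes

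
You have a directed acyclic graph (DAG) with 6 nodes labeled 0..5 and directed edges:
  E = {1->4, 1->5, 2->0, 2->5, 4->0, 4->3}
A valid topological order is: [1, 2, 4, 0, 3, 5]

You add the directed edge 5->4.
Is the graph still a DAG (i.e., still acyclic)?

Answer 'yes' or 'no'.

Given toposort: [1, 2, 4, 0, 3, 5]
Position of 5: index 5; position of 4: index 2
New edge 5->4: backward (u after v in old order)
Backward edge: old toposort is now invalid. Check if this creates a cycle.
Does 4 already reach 5? Reachable from 4: [0, 3, 4]. NO -> still a DAG (reorder needed).
Still a DAG? yes

Answer: yes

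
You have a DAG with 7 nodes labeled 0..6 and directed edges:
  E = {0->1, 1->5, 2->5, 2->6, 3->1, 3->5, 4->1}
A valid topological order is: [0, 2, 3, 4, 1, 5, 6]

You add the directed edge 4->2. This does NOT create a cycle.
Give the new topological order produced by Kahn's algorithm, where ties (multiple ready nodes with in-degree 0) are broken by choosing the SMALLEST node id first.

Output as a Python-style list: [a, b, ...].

Old toposort: [0, 2, 3, 4, 1, 5, 6]
Added edge: 4->2
Position of 4 (3) > position of 2 (1). Must reorder: 4 must now come before 2.
Run Kahn's algorithm (break ties by smallest node id):
  initial in-degrees: [0, 3, 1, 0, 0, 3, 1]
  ready (indeg=0): [0, 3, 4]
  pop 0: indeg[1]->2 | ready=[3, 4] | order so far=[0]
  pop 3: indeg[1]->1; indeg[5]->2 | ready=[4] | order so far=[0, 3]
  pop 4: indeg[1]->0; indeg[2]->0 | ready=[1, 2] | order so far=[0, 3, 4]
  pop 1: indeg[5]->1 | ready=[2] | order so far=[0, 3, 4, 1]
  pop 2: indeg[5]->0; indeg[6]->0 | ready=[5, 6] | order so far=[0, 3, 4, 1, 2]
  pop 5: no out-edges | ready=[6] | order so far=[0, 3, 4, 1, 2, 5]
  pop 6: no out-edges | ready=[] | order so far=[0, 3, 4, 1, 2, 5, 6]
  Result: [0, 3, 4, 1, 2, 5, 6]

Answer: [0, 3, 4, 1, 2, 5, 6]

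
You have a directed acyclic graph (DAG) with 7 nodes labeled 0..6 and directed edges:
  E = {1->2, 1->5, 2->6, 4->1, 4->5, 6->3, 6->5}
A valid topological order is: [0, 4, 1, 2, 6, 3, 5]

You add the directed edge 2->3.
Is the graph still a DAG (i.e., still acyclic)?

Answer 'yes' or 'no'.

Given toposort: [0, 4, 1, 2, 6, 3, 5]
Position of 2: index 3; position of 3: index 5
New edge 2->3: forward
Forward edge: respects the existing order. Still a DAG, same toposort still valid.
Still a DAG? yes

Answer: yes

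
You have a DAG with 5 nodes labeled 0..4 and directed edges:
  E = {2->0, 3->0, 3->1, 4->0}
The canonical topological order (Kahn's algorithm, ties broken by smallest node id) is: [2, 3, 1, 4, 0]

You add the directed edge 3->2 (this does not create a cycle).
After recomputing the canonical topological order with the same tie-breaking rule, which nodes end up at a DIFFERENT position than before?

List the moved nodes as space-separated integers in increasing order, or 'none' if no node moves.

Answer: 1 2 3

Derivation:
Old toposort: [2, 3, 1, 4, 0]
Added edge 3->2
Recompute Kahn (smallest-id tiebreak):
  initial in-degrees: [3, 1, 1, 0, 0]
  ready (indeg=0): [3, 4]
  pop 3: indeg[0]->2; indeg[1]->0; indeg[2]->0 | ready=[1, 2, 4] | order so far=[3]
  pop 1: no out-edges | ready=[2, 4] | order so far=[3, 1]
  pop 2: indeg[0]->1 | ready=[4] | order so far=[3, 1, 2]
  pop 4: indeg[0]->0 | ready=[0] | order so far=[3, 1, 2, 4]
  pop 0: no out-edges | ready=[] | order so far=[3, 1, 2, 4, 0]
New canonical toposort: [3, 1, 2, 4, 0]
Compare positions:
  Node 0: index 4 -> 4 (same)
  Node 1: index 2 -> 1 (moved)
  Node 2: index 0 -> 2 (moved)
  Node 3: index 1 -> 0 (moved)
  Node 4: index 3 -> 3 (same)
Nodes that changed position: 1 2 3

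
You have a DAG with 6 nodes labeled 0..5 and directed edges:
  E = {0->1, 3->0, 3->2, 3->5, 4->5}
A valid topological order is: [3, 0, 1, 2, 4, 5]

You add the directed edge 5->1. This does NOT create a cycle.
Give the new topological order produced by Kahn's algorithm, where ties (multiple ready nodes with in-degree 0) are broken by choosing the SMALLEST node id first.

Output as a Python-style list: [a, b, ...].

Old toposort: [3, 0, 1, 2, 4, 5]
Added edge: 5->1
Position of 5 (5) > position of 1 (2). Must reorder: 5 must now come before 1.
Run Kahn's algorithm (break ties by smallest node id):
  initial in-degrees: [1, 2, 1, 0, 0, 2]
  ready (indeg=0): [3, 4]
  pop 3: indeg[0]->0; indeg[2]->0; indeg[5]->1 | ready=[0, 2, 4] | order so far=[3]
  pop 0: indeg[1]->1 | ready=[2, 4] | order so far=[3, 0]
  pop 2: no out-edges | ready=[4] | order so far=[3, 0, 2]
  pop 4: indeg[5]->0 | ready=[5] | order so far=[3, 0, 2, 4]
  pop 5: indeg[1]->0 | ready=[1] | order so far=[3, 0, 2, 4, 5]
  pop 1: no out-edges | ready=[] | order so far=[3, 0, 2, 4, 5, 1]
  Result: [3, 0, 2, 4, 5, 1]

Answer: [3, 0, 2, 4, 5, 1]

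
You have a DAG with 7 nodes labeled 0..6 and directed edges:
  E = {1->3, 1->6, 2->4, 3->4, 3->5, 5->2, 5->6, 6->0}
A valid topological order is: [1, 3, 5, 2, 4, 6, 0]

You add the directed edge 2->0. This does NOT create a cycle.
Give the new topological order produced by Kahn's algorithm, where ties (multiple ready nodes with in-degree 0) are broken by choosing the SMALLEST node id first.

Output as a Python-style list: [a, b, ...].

Answer: [1, 3, 5, 2, 4, 6, 0]

Derivation:
Old toposort: [1, 3, 5, 2, 4, 6, 0]
Added edge: 2->0
Position of 2 (3) < position of 0 (6). Old order still valid.
Run Kahn's algorithm (break ties by smallest node id):
  initial in-degrees: [2, 0, 1, 1, 2, 1, 2]
  ready (indeg=0): [1]
  pop 1: indeg[3]->0; indeg[6]->1 | ready=[3] | order so far=[1]
  pop 3: indeg[4]->1; indeg[5]->0 | ready=[5] | order so far=[1, 3]
  pop 5: indeg[2]->0; indeg[6]->0 | ready=[2, 6] | order so far=[1, 3, 5]
  pop 2: indeg[0]->1; indeg[4]->0 | ready=[4, 6] | order so far=[1, 3, 5, 2]
  pop 4: no out-edges | ready=[6] | order so far=[1, 3, 5, 2, 4]
  pop 6: indeg[0]->0 | ready=[0] | order so far=[1, 3, 5, 2, 4, 6]
  pop 0: no out-edges | ready=[] | order so far=[1, 3, 5, 2, 4, 6, 0]
  Result: [1, 3, 5, 2, 4, 6, 0]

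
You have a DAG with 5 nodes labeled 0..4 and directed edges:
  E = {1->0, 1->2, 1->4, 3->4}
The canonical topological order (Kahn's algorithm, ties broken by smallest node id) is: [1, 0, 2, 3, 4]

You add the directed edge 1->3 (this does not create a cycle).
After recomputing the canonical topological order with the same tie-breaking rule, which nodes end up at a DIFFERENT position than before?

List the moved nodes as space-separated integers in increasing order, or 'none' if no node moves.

Old toposort: [1, 0, 2, 3, 4]
Added edge 1->3
Recompute Kahn (smallest-id tiebreak):
  initial in-degrees: [1, 0, 1, 1, 2]
  ready (indeg=0): [1]
  pop 1: indeg[0]->0; indeg[2]->0; indeg[3]->0; indeg[4]->1 | ready=[0, 2, 3] | order so far=[1]
  pop 0: no out-edges | ready=[2, 3] | order so far=[1, 0]
  pop 2: no out-edges | ready=[3] | order so far=[1, 0, 2]
  pop 3: indeg[4]->0 | ready=[4] | order so far=[1, 0, 2, 3]
  pop 4: no out-edges | ready=[] | order so far=[1, 0, 2, 3, 4]
New canonical toposort: [1, 0, 2, 3, 4]
Compare positions:
  Node 0: index 1 -> 1 (same)
  Node 1: index 0 -> 0 (same)
  Node 2: index 2 -> 2 (same)
  Node 3: index 3 -> 3 (same)
  Node 4: index 4 -> 4 (same)
Nodes that changed position: none

Answer: none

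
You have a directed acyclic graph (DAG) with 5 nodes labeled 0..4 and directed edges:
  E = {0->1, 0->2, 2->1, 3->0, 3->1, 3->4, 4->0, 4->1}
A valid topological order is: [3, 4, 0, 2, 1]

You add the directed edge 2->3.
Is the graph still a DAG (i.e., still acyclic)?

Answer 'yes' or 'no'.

Given toposort: [3, 4, 0, 2, 1]
Position of 2: index 3; position of 3: index 0
New edge 2->3: backward (u after v in old order)
Backward edge: old toposort is now invalid. Check if this creates a cycle.
Does 3 already reach 2? Reachable from 3: [0, 1, 2, 3, 4]. YES -> cycle!
Still a DAG? no

Answer: no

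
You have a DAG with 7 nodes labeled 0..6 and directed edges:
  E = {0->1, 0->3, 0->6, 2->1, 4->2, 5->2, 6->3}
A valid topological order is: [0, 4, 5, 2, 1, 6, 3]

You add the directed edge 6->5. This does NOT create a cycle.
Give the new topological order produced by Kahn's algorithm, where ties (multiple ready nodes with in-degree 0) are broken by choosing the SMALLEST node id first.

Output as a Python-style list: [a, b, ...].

Answer: [0, 4, 6, 3, 5, 2, 1]

Derivation:
Old toposort: [0, 4, 5, 2, 1, 6, 3]
Added edge: 6->5
Position of 6 (5) > position of 5 (2). Must reorder: 6 must now come before 5.
Run Kahn's algorithm (break ties by smallest node id):
  initial in-degrees: [0, 2, 2, 2, 0, 1, 1]
  ready (indeg=0): [0, 4]
  pop 0: indeg[1]->1; indeg[3]->1; indeg[6]->0 | ready=[4, 6] | order so far=[0]
  pop 4: indeg[2]->1 | ready=[6] | order so far=[0, 4]
  pop 6: indeg[3]->0; indeg[5]->0 | ready=[3, 5] | order so far=[0, 4, 6]
  pop 3: no out-edges | ready=[5] | order so far=[0, 4, 6, 3]
  pop 5: indeg[2]->0 | ready=[2] | order so far=[0, 4, 6, 3, 5]
  pop 2: indeg[1]->0 | ready=[1] | order so far=[0, 4, 6, 3, 5, 2]
  pop 1: no out-edges | ready=[] | order so far=[0, 4, 6, 3, 5, 2, 1]
  Result: [0, 4, 6, 3, 5, 2, 1]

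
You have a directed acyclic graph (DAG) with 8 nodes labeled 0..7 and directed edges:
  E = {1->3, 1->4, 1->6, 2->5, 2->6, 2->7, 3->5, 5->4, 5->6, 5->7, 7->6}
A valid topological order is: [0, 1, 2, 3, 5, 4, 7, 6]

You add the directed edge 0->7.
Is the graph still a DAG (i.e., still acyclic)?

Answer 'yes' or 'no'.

Answer: yes

Derivation:
Given toposort: [0, 1, 2, 3, 5, 4, 7, 6]
Position of 0: index 0; position of 7: index 6
New edge 0->7: forward
Forward edge: respects the existing order. Still a DAG, same toposort still valid.
Still a DAG? yes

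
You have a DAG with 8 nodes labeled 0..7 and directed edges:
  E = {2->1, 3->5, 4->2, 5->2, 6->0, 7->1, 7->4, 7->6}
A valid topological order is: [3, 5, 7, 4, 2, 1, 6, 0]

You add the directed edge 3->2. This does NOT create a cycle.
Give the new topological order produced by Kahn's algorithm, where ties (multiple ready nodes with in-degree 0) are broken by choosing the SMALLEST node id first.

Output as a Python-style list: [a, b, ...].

Old toposort: [3, 5, 7, 4, 2, 1, 6, 0]
Added edge: 3->2
Position of 3 (0) < position of 2 (4). Old order still valid.
Run Kahn's algorithm (break ties by smallest node id):
  initial in-degrees: [1, 2, 3, 0, 1, 1, 1, 0]
  ready (indeg=0): [3, 7]
  pop 3: indeg[2]->2; indeg[5]->0 | ready=[5, 7] | order so far=[3]
  pop 5: indeg[2]->1 | ready=[7] | order so far=[3, 5]
  pop 7: indeg[1]->1; indeg[4]->0; indeg[6]->0 | ready=[4, 6] | order so far=[3, 5, 7]
  pop 4: indeg[2]->0 | ready=[2, 6] | order so far=[3, 5, 7, 4]
  pop 2: indeg[1]->0 | ready=[1, 6] | order so far=[3, 5, 7, 4, 2]
  pop 1: no out-edges | ready=[6] | order so far=[3, 5, 7, 4, 2, 1]
  pop 6: indeg[0]->0 | ready=[0] | order so far=[3, 5, 7, 4, 2, 1, 6]
  pop 0: no out-edges | ready=[] | order so far=[3, 5, 7, 4, 2, 1, 6, 0]
  Result: [3, 5, 7, 4, 2, 1, 6, 0]

Answer: [3, 5, 7, 4, 2, 1, 6, 0]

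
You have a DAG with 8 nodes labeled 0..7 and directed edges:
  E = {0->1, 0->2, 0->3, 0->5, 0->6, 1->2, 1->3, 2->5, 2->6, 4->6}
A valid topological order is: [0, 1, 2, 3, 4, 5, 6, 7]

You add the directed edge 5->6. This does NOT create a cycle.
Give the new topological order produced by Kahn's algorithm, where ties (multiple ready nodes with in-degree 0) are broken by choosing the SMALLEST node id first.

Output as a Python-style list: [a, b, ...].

Answer: [0, 1, 2, 3, 4, 5, 6, 7]

Derivation:
Old toposort: [0, 1, 2, 3, 4, 5, 6, 7]
Added edge: 5->6
Position of 5 (5) < position of 6 (6). Old order still valid.
Run Kahn's algorithm (break ties by smallest node id):
  initial in-degrees: [0, 1, 2, 2, 0, 2, 4, 0]
  ready (indeg=0): [0, 4, 7]
  pop 0: indeg[1]->0; indeg[2]->1; indeg[3]->1; indeg[5]->1; indeg[6]->3 | ready=[1, 4, 7] | order so far=[0]
  pop 1: indeg[2]->0; indeg[3]->0 | ready=[2, 3, 4, 7] | order so far=[0, 1]
  pop 2: indeg[5]->0; indeg[6]->2 | ready=[3, 4, 5, 7] | order so far=[0, 1, 2]
  pop 3: no out-edges | ready=[4, 5, 7] | order so far=[0, 1, 2, 3]
  pop 4: indeg[6]->1 | ready=[5, 7] | order so far=[0, 1, 2, 3, 4]
  pop 5: indeg[6]->0 | ready=[6, 7] | order so far=[0, 1, 2, 3, 4, 5]
  pop 6: no out-edges | ready=[7] | order so far=[0, 1, 2, 3, 4, 5, 6]
  pop 7: no out-edges | ready=[] | order so far=[0, 1, 2, 3, 4, 5, 6, 7]
  Result: [0, 1, 2, 3, 4, 5, 6, 7]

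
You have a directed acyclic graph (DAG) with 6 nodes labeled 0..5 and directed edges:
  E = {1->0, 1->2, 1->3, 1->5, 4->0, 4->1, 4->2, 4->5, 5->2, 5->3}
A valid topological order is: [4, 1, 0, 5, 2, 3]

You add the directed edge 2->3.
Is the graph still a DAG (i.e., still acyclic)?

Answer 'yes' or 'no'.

Answer: yes

Derivation:
Given toposort: [4, 1, 0, 5, 2, 3]
Position of 2: index 4; position of 3: index 5
New edge 2->3: forward
Forward edge: respects the existing order. Still a DAG, same toposort still valid.
Still a DAG? yes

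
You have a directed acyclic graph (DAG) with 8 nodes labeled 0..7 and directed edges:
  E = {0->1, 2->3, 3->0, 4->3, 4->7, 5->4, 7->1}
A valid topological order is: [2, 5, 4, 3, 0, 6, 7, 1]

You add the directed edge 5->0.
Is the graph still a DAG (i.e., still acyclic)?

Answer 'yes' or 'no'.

Answer: yes

Derivation:
Given toposort: [2, 5, 4, 3, 0, 6, 7, 1]
Position of 5: index 1; position of 0: index 4
New edge 5->0: forward
Forward edge: respects the existing order. Still a DAG, same toposort still valid.
Still a DAG? yes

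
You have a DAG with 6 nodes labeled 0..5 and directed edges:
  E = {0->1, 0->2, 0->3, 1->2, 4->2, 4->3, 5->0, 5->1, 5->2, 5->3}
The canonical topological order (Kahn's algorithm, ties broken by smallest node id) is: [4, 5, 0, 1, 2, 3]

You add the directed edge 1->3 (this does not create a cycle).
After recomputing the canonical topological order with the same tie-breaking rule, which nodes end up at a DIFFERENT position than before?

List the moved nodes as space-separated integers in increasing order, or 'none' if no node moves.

Old toposort: [4, 5, 0, 1, 2, 3]
Added edge 1->3
Recompute Kahn (smallest-id tiebreak):
  initial in-degrees: [1, 2, 4, 4, 0, 0]
  ready (indeg=0): [4, 5]
  pop 4: indeg[2]->3; indeg[3]->3 | ready=[5] | order so far=[4]
  pop 5: indeg[0]->0; indeg[1]->1; indeg[2]->2; indeg[3]->2 | ready=[0] | order so far=[4, 5]
  pop 0: indeg[1]->0; indeg[2]->1; indeg[3]->1 | ready=[1] | order so far=[4, 5, 0]
  pop 1: indeg[2]->0; indeg[3]->0 | ready=[2, 3] | order so far=[4, 5, 0, 1]
  pop 2: no out-edges | ready=[3] | order so far=[4, 5, 0, 1, 2]
  pop 3: no out-edges | ready=[] | order so far=[4, 5, 0, 1, 2, 3]
New canonical toposort: [4, 5, 0, 1, 2, 3]
Compare positions:
  Node 0: index 2 -> 2 (same)
  Node 1: index 3 -> 3 (same)
  Node 2: index 4 -> 4 (same)
  Node 3: index 5 -> 5 (same)
  Node 4: index 0 -> 0 (same)
  Node 5: index 1 -> 1 (same)
Nodes that changed position: none

Answer: none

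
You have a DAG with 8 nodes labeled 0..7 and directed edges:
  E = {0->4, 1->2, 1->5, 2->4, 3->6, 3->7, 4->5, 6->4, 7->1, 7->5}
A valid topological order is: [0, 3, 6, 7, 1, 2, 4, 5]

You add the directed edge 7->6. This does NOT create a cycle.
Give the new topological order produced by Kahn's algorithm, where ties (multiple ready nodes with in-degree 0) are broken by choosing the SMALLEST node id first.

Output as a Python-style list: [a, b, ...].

Answer: [0, 3, 7, 1, 2, 6, 4, 5]

Derivation:
Old toposort: [0, 3, 6, 7, 1, 2, 4, 5]
Added edge: 7->6
Position of 7 (3) > position of 6 (2). Must reorder: 7 must now come before 6.
Run Kahn's algorithm (break ties by smallest node id):
  initial in-degrees: [0, 1, 1, 0, 3, 3, 2, 1]
  ready (indeg=0): [0, 3]
  pop 0: indeg[4]->2 | ready=[3] | order so far=[0]
  pop 3: indeg[6]->1; indeg[7]->0 | ready=[7] | order so far=[0, 3]
  pop 7: indeg[1]->0; indeg[5]->2; indeg[6]->0 | ready=[1, 6] | order so far=[0, 3, 7]
  pop 1: indeg[2]->0; indeg[5]->1 | ready=[2, 6] | order so far=[0, 3, 7, 1]
  pop 2: indeg[4]->1 | ready=[6] | order so far=[0, 3, 7, 1, 2]
  pop 6: indeg[4]->0 | ready=[4] | order so far=[0, 3, 7, 1, 2, 6]
  pop 4: indeg[5]->0 | ready=[5] | order so far=[0, 3, 7, 1, 2, 6, 4]
  pop 5: no out-edges | ready=[] | order so far=[0, 3, 7, 1, 2, 6, 4, 5]
  Result: [0, 3, 7, 1, 2, 6, 4, 5]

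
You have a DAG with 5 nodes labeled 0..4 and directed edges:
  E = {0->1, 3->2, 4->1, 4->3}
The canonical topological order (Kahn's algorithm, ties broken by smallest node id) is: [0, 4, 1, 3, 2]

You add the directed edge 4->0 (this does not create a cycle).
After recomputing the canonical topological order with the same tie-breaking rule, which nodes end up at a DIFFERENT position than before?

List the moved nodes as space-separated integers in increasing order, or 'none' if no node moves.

Answer: 0 4

Derivation:
Old toposort: [0, 4, 1, 3, 2]
Added edge 4->0
Recompute Kahn (smallest-id tiebreak):
  initial in-degrees: [1, 2, 1, 1, 0]
  ready (indeg=0): [4]
  pop 4: indeg[0]->0; indeg[1]->1; indeg[3]->0 | ready=[0, 3] | order so far=[4]
  pop 0: indeg[1]->0 | ready=[1, 3] | order so far=[4, 0]
  pop 1: no out-edges | ready=[3] | order so far=[4, 0, 1]
  pop 3: indeg[2]->0 | ready=[2] | order so far=[4, 0, 1, 3]
  pop 2: no out-edges | ready=[] | order so far=[4, 0, 1, 3, 2]
New canonical toposort: [4, 0, 1, 3, 2]
Compare positions:
  Node 0: index 0 -> 1 (moved)
  Node 1: index 2 -> 2 (same)
  Node 2: index 4 -> 4 (same)
  Node 3: index 3 -> 3 (same)
  Node 4: index 1 -> 0 (moved)
Nodes that changed position: 0 4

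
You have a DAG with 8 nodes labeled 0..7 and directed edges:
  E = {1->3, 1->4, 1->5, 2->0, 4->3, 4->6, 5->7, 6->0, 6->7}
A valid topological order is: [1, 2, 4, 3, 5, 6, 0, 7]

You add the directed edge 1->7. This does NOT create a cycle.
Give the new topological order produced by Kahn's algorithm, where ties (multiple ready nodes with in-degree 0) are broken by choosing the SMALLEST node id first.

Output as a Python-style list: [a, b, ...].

Answer: [1, 2, 4, 3, 5, 6, 0, 7]

Derivation:
Old toposort: [1, 2, 4, 3, 5, 6, 0, 7]
Added edge: 1->7
Position of 1 (0) < position of 7 (7). Old order still valid.
Run Kahn's algorithm (break ties by smallest node id):
  initial in-degrees: [2, 0, 0, 2, 1, 1, 1, 3]
  ready (indeg=0): [1, 2]
  pop 1: indeg[3]->1; indeg[4]->0; indeg[5]->0; indeg[7]->2 | ready=[2, 4, 5] | order so far=[1]
  pop 2: indeg[0]->1 | ready=[4, 5] | order so far=[1, 2]
  pop 4: indeg[3]->0; indeg[6]->0 | ready=[3, 5, 6] | order so far=[1, 2, 4]
  pop 3: no out-edges | ready=[5, 6] | order so far=[1, 2, 4, 3]
  pop 5: indeg[7]->1 | ready=[6] | order so far=[1, 2, 4, 3, 5]
  pop 6: indeg[0]->0; indeg[7]->0 | ready=[0, 7] | order so far=[1, 2, 4, 3, 5, 6]
  pop 0: no out-edges | ready=[7] | order so far=[1, 2, 4, 3, 5, 6, 0]
  pop 7: no out-edges | ready=[] | order so far=[1, 2, 4, 3, 5, 6, 0, 7]
  Result: [1, 2, 4, 3, 5, 6, 0, 7]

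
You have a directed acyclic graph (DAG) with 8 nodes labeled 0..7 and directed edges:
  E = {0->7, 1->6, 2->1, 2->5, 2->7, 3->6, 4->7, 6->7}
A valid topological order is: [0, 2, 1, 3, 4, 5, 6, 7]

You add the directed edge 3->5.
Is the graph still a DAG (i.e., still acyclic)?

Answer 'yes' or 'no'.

Answer: yes

Derivation:
Given toposort: [0, 2, 1, 3, 4, 5, 6, 7]
Position of 3: index 3; position of 5: index 5
New edge 3->5: forward
Forward edge: respects the existing order. Still a DAG, same toposort still valid.
Still a DAG? yes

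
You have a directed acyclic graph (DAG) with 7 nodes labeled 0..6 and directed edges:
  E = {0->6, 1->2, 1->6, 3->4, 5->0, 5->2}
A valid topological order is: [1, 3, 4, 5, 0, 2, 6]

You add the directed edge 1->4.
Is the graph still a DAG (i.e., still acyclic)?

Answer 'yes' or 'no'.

Given toposort: [1, 3, 4, 5, 0, 2, 6]
Position of 1: index 0; position of 4: index 2
New edge 1->4: forward
Forward edge: respects the existing order. Still a DAG, same toposort still valid.
Still a DAG? yes

Answer: yes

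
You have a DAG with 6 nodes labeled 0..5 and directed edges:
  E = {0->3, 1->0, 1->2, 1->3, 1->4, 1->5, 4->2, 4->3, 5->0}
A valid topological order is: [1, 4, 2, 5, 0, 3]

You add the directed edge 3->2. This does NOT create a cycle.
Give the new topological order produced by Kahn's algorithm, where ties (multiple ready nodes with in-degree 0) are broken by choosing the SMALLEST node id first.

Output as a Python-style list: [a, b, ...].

Old toposort: [1, 4, 2, 5, 0, 3]
Added edge: 3->2
Position of 3 (5) > position of 2 (2). Must reorder: 3 must now come before 2.
Run Kahn's algorithm (break ties by smallest node id):
  initial in-degrees: [2, 0, 3, 3, 1, 1]
  ready (indeg=0): [1]
  pop 1: indeg[0]->1; indeg[2]->2; indeg[3]->2; indeg[4]->0; indeg[5]->0 | ready=[4, 5] | order so far=[1]
  pop 4: indeg[2]->1; indeg[3]->1 | ready=[5] | order so far=[1, 4]
  pop 5: indeg[0]->0 | ready=[0] | order so far=[1, 4, 5]
  pop 0: indeg[3]->0 | ready=[3] | order so far=[1, 4, 5, 0]
  pop 3: indeg[2]->0 | ready=[2] | order so far=[1, 4, 5, 0, 3]
  pop 2: no out-edges | ready=[] | order so far=[1, 4, 5, 0, 3, 2]
  Result: [1, 4, 5, 0, 3, 2]

Answer: [1, 4, 5, 0, 3, 2]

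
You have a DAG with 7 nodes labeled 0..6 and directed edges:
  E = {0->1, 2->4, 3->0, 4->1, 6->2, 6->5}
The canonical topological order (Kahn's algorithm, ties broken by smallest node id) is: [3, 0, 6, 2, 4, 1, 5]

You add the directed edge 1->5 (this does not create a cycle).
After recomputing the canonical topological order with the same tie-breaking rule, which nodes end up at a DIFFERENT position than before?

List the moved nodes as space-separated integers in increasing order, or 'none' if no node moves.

Old toposort: [3, 0, 6, 2, 4, 1, 5]
Added edge 1->5
Recompute Kahn (smallest-id tiebreak):
  initial in-degrees: [1, 2, 1, 0, 1, 2, 0]
  ready (indeg=0): [3, 6]
  pop 3: indeg[0]->0 | ready=[0, 6] | order so far=[3]
  pop 0: indeg[1]->1 | ready=[6] | order so far=[3, 0]
  pop 6: indeg[2]->0; indeg[5]->1 | ready=[2] | order so far=[3, 0, 6]
  pop 2: indeg[4]->0 | ready=[4] | order so far=[3, 0, 6, 2]
  pop 4: indeg[1]->0 | ready=[1] | order so far=[3, 0, 6, 2, 4]
  pop 1: indeg[5]->0 | ready=[5] | order so far=[3, 0, 6, 2, 4, 1]
  pop 5: no out-edges | ready=[] | order so far=[3, 0, 6, 2, 4, 1, 5]
New canonical toposort: [3, 0, 6, 2, 4, 1, 5]
Compare positions:
  Node 0: index 1 -> 1 (same)
  Node 1: index 5 -> 5 (same)
  Node 2: index 3 -> 3 (same)
  Node 3: index 0 -> 0 (same)
  Node 4: index 4 -> 4 (same)
  Node 5: index 6 -> 6 (same)
  Node 6: index 2 -> 2 (same)
Nodes that changed position: none

Answer: none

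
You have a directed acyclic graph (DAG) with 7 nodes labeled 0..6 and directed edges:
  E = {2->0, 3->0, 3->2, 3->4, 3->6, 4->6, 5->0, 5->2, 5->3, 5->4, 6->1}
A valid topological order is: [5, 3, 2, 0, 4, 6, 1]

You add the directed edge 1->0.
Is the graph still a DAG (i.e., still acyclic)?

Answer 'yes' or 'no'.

Given toposort: [5, 3, 2, 0, 4, 6, 1]
Position of 1: index 6; position of 0: index 3
New edge 1->0: backward (u after v in old order)
Backward edge: old toposort is now invalid. Check if this creates a cycle.
Does 0 already reach 1? Reachable from 0: [0]. NO -> still a DAG (reorder needed).
Still a DAG? yes

Answer: yes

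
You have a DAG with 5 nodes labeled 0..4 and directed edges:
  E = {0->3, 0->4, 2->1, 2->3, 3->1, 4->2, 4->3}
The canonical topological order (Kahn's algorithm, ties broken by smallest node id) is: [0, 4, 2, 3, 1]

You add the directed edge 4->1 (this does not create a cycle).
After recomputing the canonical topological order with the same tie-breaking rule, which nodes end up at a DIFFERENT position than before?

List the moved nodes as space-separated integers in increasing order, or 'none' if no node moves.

Answer: none

Derivation:
Old toposort: [0, 4, 2, 3, 1]
Added edge 4->1
Recompute Kahn (smallest-id tiebreak):
  initial in-degrees: [0, 3, 1, 3, 1]
  ready (indeg=0): [0]
  pop 0: indeg[3]->2; indeg[4]->0 | ready=[4] | order so far=[0]
  pop 4: indeg[1]->2; indeg[2]->0; indeg[3]->1 | ready=[2] | order so far=[0, 4]
  pop 2: indeg[1]->1; indeg[3]->0 | ready=[3] | order so far=[0, 4, 2]
  pop 3: indeg[1]->0 | ready=[1] | order so far=[0, 4, 2, 3]
  pop 1: no out-edges | ready=[] | order so far=[0, 4, 2, 3, 1]
New canonical toposort: [0, 4, 2, 3, 1]
Compare positions:
  Node 0: index 0 -> 0 (same)
  Node 1: index 4 -> 4 (same)
  Node 2: index 2 -> 2 (same)
  Node 3: index 3 -> 3 (same)
  Node 4: index 1 -> 1 (same)
Nodes that changed position: none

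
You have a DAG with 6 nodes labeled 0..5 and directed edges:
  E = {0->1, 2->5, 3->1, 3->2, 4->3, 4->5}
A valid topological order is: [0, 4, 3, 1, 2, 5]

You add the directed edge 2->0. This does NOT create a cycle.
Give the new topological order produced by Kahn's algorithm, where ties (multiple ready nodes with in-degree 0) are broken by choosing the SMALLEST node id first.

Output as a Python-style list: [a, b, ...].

Answer: [4, 3, 2, 0, 1, 5]

Derivation:
Old toposort: [0, 4, 3, 1, 2, 5]
Added edge: 2->0
Position of 2 (4) > position of 0 (0). Must reorder: 2 must now come before 0.
Run Kahn's algorithm (break ties by smallest node id):
  initial in-degrees: [1, 2, 1, 1, 0, 2]
  ready (indeg=0): [4]
  pop 4: indeg[3]->0; indeg[5]->1 | ready=[3] | order so far=[4]
  pop 3: indeg[1]->1; indeg[2]->0 | ready=[2] | order so far=[4, 3]
  pop 2: indeg[0]->0; indeg[5]->0 | ready=[0, 5] | order so far=[4, 3, 2]
  pop 0: indeg[1]->0 | ready=[1, 5] | order so far=[4, 3, 2, 0]
  pop 1: no out-edges | ready=[5] | order so far=[4, 3, 2, 0, 1]
  pop 5: no out-edges | ready=[] | order so far=[4, 3, 2, 0, 1, 5]
  Result: [4, 3, 2, 0, 1, 5]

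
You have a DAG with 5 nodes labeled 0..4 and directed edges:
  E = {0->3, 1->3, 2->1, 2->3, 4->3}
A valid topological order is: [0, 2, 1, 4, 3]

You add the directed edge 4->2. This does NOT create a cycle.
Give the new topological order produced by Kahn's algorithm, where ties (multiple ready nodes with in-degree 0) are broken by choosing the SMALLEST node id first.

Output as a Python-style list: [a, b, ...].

Answer: [0, 4, 2, 1, 3]

Derivation:
Old toposort: [0, 2, 1, 4, 3]
Added edge: 4->2
Position of 4 (3) > position of 2 (1). Must reorder: 4 must now come before 2.
Run Kahn's algorithm (break ties by smallest node id):
  initial in-degrees: [0, 1, 1, 4, 0]
  ready (indeg=0): [0, 4]
  pop 0: indeg[3]->3 | ready=[4] | order so far=[0]
  pop 4: indeg[2]->0; indeg[3]->2 | ready=[2] | order so far=[0, 4]
  pop 2: indeg[1]->0; indeg[3]->1 | ready=[1] | order so far=[0, 4, 2]
  pop 1: indeg[3]->0 | ready=[3] | order so far=[0, 4, 2, 1]
  pop 3: no out-edges | ready=[] | order so far=[0, 4, 2, 1, 3]
  Result: [0, 4, 2, 1, 3]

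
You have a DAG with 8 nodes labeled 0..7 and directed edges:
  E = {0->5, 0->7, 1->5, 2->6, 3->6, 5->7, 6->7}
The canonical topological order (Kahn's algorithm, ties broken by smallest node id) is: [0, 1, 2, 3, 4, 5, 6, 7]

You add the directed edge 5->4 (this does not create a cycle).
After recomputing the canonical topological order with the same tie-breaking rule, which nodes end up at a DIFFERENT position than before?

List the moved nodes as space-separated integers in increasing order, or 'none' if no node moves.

Answer: 4 5

Derivation:
Old toposort: [0, 1, 2, 3, 4, 5, 6, 7]
Added edge 5->4
Recompute Kahn (smallest-id tiebreak):
  initial in-degrees: [0, 0, 0, 0, 1, 2, 2, 3]
  ready (indeg=0): [0, 1, 2, 3]
  pop 0: indeg[5]->1; indeg[7]->2 | ready=[1, 2, 3] | order so far=[0]
  pop 1: indeg[5]->0 | ready=[2, 3, 5] | order so far=[0, 1]
  pop 2: indeg[6]->1 | ready=[3, 5] | order so far=[0, 1, 2]
  pop 3: indeg[6]->0 | ready=[5, 6] | order so far=[0, 1, 2, 3]
  pop 5: indeg[4]->0; indeg[7]->1 | ready=[4, 6] | order so far=[0, 1, 2, 3, 5]
  pop 4: no out-edges | ready=[6] | order so far=[0, 1, 2, 3, 5, 4]
  pop 6: indeg[7]->0 | ready=[7] | order so far=[0, 1, 2, 3, 5, 4, 6]
  pop 7: no out-edges | ready=[] | order so far=[0, 1, 2, 3, 5, 4, 6, 7]
New canonical toposort: [0, 1, 2, 3, 5, 4, 6, 7]
Compare positions:
  Node 0: index 0 -> 0 (same)
  Node 1: index 1 -> 1 (same)
  Node 2: index 2 -> 2 (same)
  Node 3: index 3 -> 3 (same)
  Node 4: index 4 -> 5 (moved)
  Node 5: index 5 -> 4 (moved)
  Node 6: index 6 -> 6 (same)
  Node 7: index 7 -> 7 (same)
Nodes that changed position: 4 5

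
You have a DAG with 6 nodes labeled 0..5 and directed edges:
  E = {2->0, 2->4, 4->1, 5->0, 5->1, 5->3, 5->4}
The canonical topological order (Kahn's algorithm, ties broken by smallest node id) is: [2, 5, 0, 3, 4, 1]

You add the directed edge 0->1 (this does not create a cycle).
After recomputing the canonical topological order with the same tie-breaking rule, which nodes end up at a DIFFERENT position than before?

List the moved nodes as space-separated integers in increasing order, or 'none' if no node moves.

Answer: none

Derivation:
Old toposort: [2, 5, 0, 3, 4, 1]
Added edge 0->1
Recompute Kahn (smallest-id tiebreak):
  initial in-degrees: [2, 3, 0, 1, 2, 0]
  ready (indeg=0): [2, 5]
  pop 2: indeg[0]->1; indeg[4]->1 | ready=[5] | order so far=[2]
  pop 5: indeg[0]->0; indeg[1]->2; indeg[3]->0; indeg[4]->0 | ready=[0, 3, 4] | order so far=[2, 5]
  pop 0: indeg[1]->1 | ready=[3, 4] | order so far=[2, 5, 0]
  pop 3: no out-edges | ready=[4] | order so far=[2, 5, 0, 3]
  pop 4: indeg[1]->0 | ready=[1] | order so far=[2, 5, 0, 3, 4]
  pop 1: no out-edges | ready=[] | order so far=[2, 5, 0, 3, 4, 1]
New canonical toposort: [2, 5, 0, 3, 4, 1]
Compare positions:
  Node 0: index 2 -> 2 (same)
  Node 1: index 5 -> 5 (same)
  Node 2: index 0 -> 0 (same)
  Node 3: index 3 -> 3 (same)
  Node 4: index 4 -> 4 (same)
  Node 5: index 1 -> 1 (same)
Nodes that changed position: none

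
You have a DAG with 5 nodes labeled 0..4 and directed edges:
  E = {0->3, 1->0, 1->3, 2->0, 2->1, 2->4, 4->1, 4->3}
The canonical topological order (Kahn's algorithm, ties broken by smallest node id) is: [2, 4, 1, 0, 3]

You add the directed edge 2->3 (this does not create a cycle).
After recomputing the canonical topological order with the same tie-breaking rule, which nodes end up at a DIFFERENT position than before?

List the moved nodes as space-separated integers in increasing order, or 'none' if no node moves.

Answer: none

Derivation:
Old toposort: [2, 4, 1, 0, 3]
Added edge 2->3
Recompute Kahn (smallest-id tiebreak):
  initial in-degrees: [2, 2, 0, 4, 1]
  ready (indeg=0): [2]
  pop 2: indeg[0]->1; indeg[1]->1; indeg[3]->3; indeg[4]->0 | ready=[4] | order so far=[2]
  pop 4: indeg[1]->0; indeg[3]->2 | ready=[1] | order so far=[2, 4]
  pop 1: indeg[0]->0; indeg[3]->1 | ready=[0] | order so far=[2, 4, 1]
  pop 0: indeg[3]->0 | ready=[3] | order so far=[2, 4, 1, 0]
  pop 3: no out-edges | ready=[] | order so far=[2, 4, 1, 0, 3]
New canonical toposort: [2, 4, 1, 0, 3]
Compare positions:
  Node 0: index 3 -> 3 (same)
  Node 1: index 2 -> 2 (same)
  Node 2: index 0 -> 0 (same)
  Node 3: index 4 -> 4 (same)
  Node 4: index 1 -> 1 (same)
Nodes that changed position: none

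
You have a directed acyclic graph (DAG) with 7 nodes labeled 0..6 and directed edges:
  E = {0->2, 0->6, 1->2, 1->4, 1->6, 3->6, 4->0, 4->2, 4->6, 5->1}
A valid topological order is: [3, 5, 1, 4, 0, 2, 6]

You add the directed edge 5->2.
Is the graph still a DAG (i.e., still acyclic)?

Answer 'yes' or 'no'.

Answer: yes

Derivation:
Given toposort: [3, 5, 1, 4, 0, 2, 6]
Position of 5: index 1; position of 2: index 5
New edge 5->2: forward
Forward edge: respects the existing order. Still a DAG, same toposort still valid.
Still a DAG? yes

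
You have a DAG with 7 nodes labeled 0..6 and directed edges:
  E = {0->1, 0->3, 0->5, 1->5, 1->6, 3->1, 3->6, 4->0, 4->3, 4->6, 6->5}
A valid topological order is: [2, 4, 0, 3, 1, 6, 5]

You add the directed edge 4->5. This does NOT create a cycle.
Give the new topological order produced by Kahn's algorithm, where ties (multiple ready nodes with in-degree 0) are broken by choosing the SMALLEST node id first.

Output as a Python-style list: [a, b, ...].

Old toposort: [2, 4, 0, 3, 1, 6, 5]
Added edge: 4->5
Position of 4 (1) < position of 5 (6). Old order still valid.
Run Kahn's algorithm (break ties by smallest node id):
  initial in-degrees: [1, 2, 0, 2, 0, 4, 3]
  ready (indeg=0): [2, 4]
  pop 2: no out-edges | ready=[4] | order so far=[2]
  pop 4: indeg[0]->0; indeg[3]->1; indeg[5]->3; indeg[6]->2 | ready=[0] | order so far=[2, 4]
  pop 0: indeg[1]->1; indeg[3]->0; indeg[5]->2 | ready=[3] | order so far=[2, 4, 0]
  pop 3: indeg[1]->0; indeg[6]->1 | ready=[1] | order so far=[2, 4, 0, 3]
  pop 1: indeg[5]->1; indeg[6]->0 | ready=[6] | order so far=[2, 4, 0, 3, 1]
  pop 6: indeg[5]->0 | ready=[5] | order so far=[2, 4, 0, 3, 1, 6]
  pop 5: no out-edges | ready=[] | order so far=[2, 4, 0, 3, 1, 6, 5]
  Result: [2, 4, 0, 3, 1, 6, 5]

Answer: [2, 4, 0, 3, 1, 6, 5]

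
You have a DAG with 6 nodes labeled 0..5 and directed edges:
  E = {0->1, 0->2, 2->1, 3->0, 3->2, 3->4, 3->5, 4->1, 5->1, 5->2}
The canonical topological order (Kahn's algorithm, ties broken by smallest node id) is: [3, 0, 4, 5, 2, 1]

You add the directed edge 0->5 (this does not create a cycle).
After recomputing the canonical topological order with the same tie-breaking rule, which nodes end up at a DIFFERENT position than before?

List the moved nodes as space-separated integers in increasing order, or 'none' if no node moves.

Old toposort: [3, 0, 4, 5, 2, 1]
Added edge 0->5
Recompute Kahn (smallest-id tiebreak):
  initial in-degrees: [1, 4, 3, 0, 1, 2]
  ready (indeg=0): [3]
  pop 3: indeg[0]->0; indeg[2]->2; indeg[4]->0; indeg[5]->1 | ready=[0, 4] | order so far=[3]
  pop 0: indeg[1]->3; indeg[2]->1; indeg[5]->0 | ready=[4, 5] | order so far=[3, 0]
  pop 4: indeg[1]->2 | ready=[5] | order so far=[3, 0, 4]
  pop 5: indeg[1]->1; indeg[2]->0 | ready=[2] | order so far=[3, 0, 4, 5]
  pop 2: indeg[1]->0 | ready=[1] | order so far=[3, 0, 4, 5, 2]
  pop 1: no out-edges | ready=[] | order so far=[3, 0, 4, 5, 2, 1]
New canonical toposort: [3, 0, 4, 5, 2, 1]
Compare positions:
  Node 0: index 1 -> 1 (same)
  Node 1: index 5 -> 5 (same)
  Node 2: index 4 -> 4 (same)
  Node 3: index 0 -> 0 (same)
  Node 4: index 2 -> 2 (same)
  Node 5: index 3 -> 3 (same)
Nodes that changed position: none

Answer: none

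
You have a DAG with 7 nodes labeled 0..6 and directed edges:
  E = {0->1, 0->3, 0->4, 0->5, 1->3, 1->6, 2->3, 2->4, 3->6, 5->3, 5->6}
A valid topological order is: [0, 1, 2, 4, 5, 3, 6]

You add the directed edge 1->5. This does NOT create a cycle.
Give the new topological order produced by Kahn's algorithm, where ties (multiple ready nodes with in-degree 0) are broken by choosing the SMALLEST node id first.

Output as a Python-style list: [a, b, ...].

Answer: [0, 1, 2, 4, 5, 3, 6]

Derivation:
Old toposort: [0, 1, 2, 4, 5, 3, 6]
Added edge: 1->5
Position of 1 (1) < position of 5 (4). Old order still valid.
Run Kahn's algorithm (break ties by smallest node id):
  initial in-degrees: [0, 1, 0, 4, 2, 2, 3]
  ready (indeg=0): [0, 2]
  pop 0: indeg[1]->0; indeg[3]->3; indeg[4]->1; indeg[5]->1 | ready=[1, 2] | order so far=[0]
  pop 1: indeg[3]->2; indeg[5]->0; indeg[6]->2 | ready=[2, 5] | order so far=[0, 1]
  pop 2: indeg[3]->1; indeg[4]->0 | ready=[4, 5] | order so far=[0, 1, 2]
  pop 4: no out-edges | ready=[5] | order so far=[0, 1, 2, 4]
  pop 5: indeg[3]->0; indeg[6]->1 | ready=[3] | order so far=[0, 1, 2, 4, 5]
  pop 3: indeg[6]->0 | ready=[6] | order so far=[0, 1, 2, 4, 5, 3]
  pop 6: no out-edges | ready=[] | order so far=[0, 1, 2, 4, 5, 3, 6]
  Result: [0, 1, 2, 4, 5, 3, 6]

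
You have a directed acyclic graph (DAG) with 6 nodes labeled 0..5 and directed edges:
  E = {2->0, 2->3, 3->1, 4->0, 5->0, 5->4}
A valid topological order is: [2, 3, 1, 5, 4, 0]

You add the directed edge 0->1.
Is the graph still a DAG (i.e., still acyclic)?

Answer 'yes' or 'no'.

Given toposort: [2, 3, 1, 5, 4, 0]
Position of 0: index 5; position of 1: index 2
New edge 0->1: backward (u after v in old order)
Backward edge: old toposort is now invalid. Check if this creates a cycle.
Does 1 already reach 0? Reachable from 1: [1]. NO -> still a DAG (reorder needed).
Still a DAG? yes

Answer: yes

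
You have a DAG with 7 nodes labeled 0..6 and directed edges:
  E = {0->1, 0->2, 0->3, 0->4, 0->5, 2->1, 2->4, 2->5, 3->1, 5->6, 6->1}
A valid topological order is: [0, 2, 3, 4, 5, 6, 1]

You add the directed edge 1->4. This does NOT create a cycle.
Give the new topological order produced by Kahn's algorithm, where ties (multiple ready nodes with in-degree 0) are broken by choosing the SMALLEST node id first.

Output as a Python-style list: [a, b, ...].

Old toposort: [0, 2, 3, 4, 5, 6, 1]
Added edge: 1->4
Position of 1 (6) > position of 4 (3). Must reorder: 1 must now come before 4.
Run Kahn's algorithm (break ties by smallest node id):
  initial in-degrees: [0, 4, 1, 1, 3, 2, 1]
  ready (indeg=0): [0]
  pop 0: indeg[1]->3; indeg[2]->0; indeg[3]->0; indeg[4]->2; indeg[5]->1 | ready=[2, 3] | order so far=[0]
  pop 2: indeg[1]->2; indeg[4]->1; indeg[5]->0 | ready=[3, 5] | order so far=[0, 2]
  pop 3: indeg[1]->1 | ready=[5] | order so far=[0, 2, 3]
  pop 5: indeg[6]->0 | ready=[6] | order so far=[0, 2, 3, 5]
  pop 6: indeg[1]->0 | ready=[1] | order so far=[0, 2, 3, 5, 6]
  pop 1: indeg[4]->0 | ready=[4] | order so far=[0, 2, 3, 5, 6, 1]
  pop 4: no out-edges | ready=[] | order so far=[0, 2, 3, 5, 6, 1, 4]
  Result: [0, 2, 3, 5, 6, 1, 4]

Answer: [0, 2, 3, 5, 6, 1, 4]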